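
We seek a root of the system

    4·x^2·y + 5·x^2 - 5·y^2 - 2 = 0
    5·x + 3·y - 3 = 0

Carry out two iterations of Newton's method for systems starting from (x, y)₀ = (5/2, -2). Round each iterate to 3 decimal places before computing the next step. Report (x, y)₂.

(1.119, -0.864)

At (5/2, -2): F = (-40.750, 3.500).
Jacobian J = [[8·x·y + 10·x, 4·x^2 - 10·y], [5, 3]].
At the point, J = [[-15.000, 45.000], [5.000, 3.000]] (det J = -270.000).
Solving J·Δ = −F gives Δ = (-1.036, 0.560).
Then the next iterate is (x, y)₁ = (1.464, -1.440).
Round to (1.464, -1.440) and repeat: F = (-13.99690, 0.000), J = [[-2.22528, 22.97318], [5.000, 3.000]].
Δ = (-0.345, 0.576), so (x, y)₂ = (1.119, -0.864).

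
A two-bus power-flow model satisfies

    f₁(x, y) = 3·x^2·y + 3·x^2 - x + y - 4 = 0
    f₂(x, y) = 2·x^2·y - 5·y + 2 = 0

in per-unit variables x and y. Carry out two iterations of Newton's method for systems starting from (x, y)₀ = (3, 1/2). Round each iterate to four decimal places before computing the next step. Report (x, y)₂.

At (3, 1/2): F = (34.0000, 8.5000).
Jacobian J = [[6·x·y + 6·x - 1, 3·x^2 + 1], [4·x·y, 2·x^2 - 5]].
At the point, J = [[26.0000, 28.0000], [6.0000, 13.0000]] (det J = 170.0000).
Solving J·Δ = −F gives Δ = (-1.2000, -0.1000).
Then the next iterate is (x, y)₁ = (1.8000, 0.4000).
Round to (1.8000, 0.4000) and repeat: F = (8.2080, 2.5920), J = [[14.1200, 10.7200], [2.8800, 1.4800]].
Δ = (-1.5676, 1.2991), so (x, y)₂ = (0.2324, 1.6991).

(0.2324, 1.6991)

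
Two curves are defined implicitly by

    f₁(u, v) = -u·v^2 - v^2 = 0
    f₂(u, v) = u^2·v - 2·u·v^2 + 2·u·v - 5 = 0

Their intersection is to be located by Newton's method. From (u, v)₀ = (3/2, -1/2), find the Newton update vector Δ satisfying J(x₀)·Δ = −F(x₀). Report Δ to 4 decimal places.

At (3/2, -1/2): F = (-0.6250, -8.3750).
Jacobian J = [[-v^2, -2·u·v - 2·v], [2·u·v - 2·v^2 + 2·v, u^2 - 4·u·v + 2·u]].
At the point, J = [[-0.2500, 2.5000], [-3.0000, 8.2500]] (det J = 5.4375).
Solving J·Δ = −F gives Δ = (-2.9023, -0.0402).

(-2.9023, -0.0402)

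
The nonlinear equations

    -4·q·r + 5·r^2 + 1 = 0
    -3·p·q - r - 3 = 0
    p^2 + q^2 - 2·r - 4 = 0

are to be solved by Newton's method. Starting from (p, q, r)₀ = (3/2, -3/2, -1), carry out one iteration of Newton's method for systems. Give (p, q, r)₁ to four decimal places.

At (3/2, -3/2, -1): F = (0.0000, 4.7500, 2.5000).
Jacobian J = [[0, -4·r, -4·q + 10·r], [-3·q, -3·p, -1], [2·p, 2·q, -2]].
At the point, J = [[0.0000, 4.0000, -4.0000], [4.5000, -4.5000, -1.0000], [3.0000, -3.0000, -2.0000]] (det J = 24.0000).
Solving J·Δ = −F gives Δ = (-1.6667, -0.5000, -0.5000).
Then the next iterate is (p, q, r)₁ = (-0.1667, -2.0000, -1.5000).

(-0.1667, -2.0000, -1.5000)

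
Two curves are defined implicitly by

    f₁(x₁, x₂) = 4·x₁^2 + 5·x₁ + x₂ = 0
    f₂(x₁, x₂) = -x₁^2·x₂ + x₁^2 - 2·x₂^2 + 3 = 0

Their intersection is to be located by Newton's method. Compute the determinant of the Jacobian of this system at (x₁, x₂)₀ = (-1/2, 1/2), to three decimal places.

-1.750

J = [[8·x₁ + 5, 1], [-2·x₁·x₂ + 2·x₁, -x₁^2 - 4·x₂]].
At the point, J = [[1.000, 1.000], [-0.500, -2.250]].
det J = -1.750.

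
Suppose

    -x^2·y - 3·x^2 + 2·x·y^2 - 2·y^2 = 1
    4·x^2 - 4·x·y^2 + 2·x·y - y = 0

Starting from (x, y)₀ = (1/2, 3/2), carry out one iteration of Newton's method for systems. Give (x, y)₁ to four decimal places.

At (1/2, 3/2): F = (-4.3750, -3.5000).
Jacobian J = [[-2·x·y - 6·x + 2·y^2, -x^2 + 4·x·y - 4·y], [8·x - 4·y^2 + 2·y, -8·x·y + 2·x - 1]].
At the point, J = [[0.0000, -3.2500], [-2.0000, -6.0000]] (det J = -6.5000).
Solving J·Δ = −F gives Δ = (2.2885, -1.3462).
Then the next iterate is (x, y)₁ = (2.7885, 0.1538).

(2.7885, 0.1538)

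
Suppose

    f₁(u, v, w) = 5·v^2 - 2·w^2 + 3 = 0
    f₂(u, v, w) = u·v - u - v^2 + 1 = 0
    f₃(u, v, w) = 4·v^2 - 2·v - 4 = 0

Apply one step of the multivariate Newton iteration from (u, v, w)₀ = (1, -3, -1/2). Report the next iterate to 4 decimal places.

At (1, -3, -1/2): F = (47.5000, -12.0000, 38.0000).
Jacobian J = [[0, 10·v, -4·w], [v - 1, u - 2·v, 0], [0, 8·v - 2, 0]].
At the point, J = [[0.0000, -30.0000, 2.0000], [-4.0000, 7.0000, 0.0000], [0.0000, -26.0000, 0.0000]] (det J = 208.0000).
Solving J·Δ = −F gives Δ = (-0.4423, 1.4615, -1.8269).
Then the next iterate is (u, v, w)₁ = (0.5577, -1.5385, -2.3269).

(0.5577, -1.5385, -2.3269)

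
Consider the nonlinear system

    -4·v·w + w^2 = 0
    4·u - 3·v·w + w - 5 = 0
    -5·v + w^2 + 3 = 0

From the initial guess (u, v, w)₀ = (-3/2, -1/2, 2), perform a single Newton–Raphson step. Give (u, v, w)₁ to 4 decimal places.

(-7.5000, -13.0000, -16.0000)

At (-3/2, -1/2, 2): F = (8.0000, -6.0000, 9.5000).
Jacobian J = [[0, -4·w, -4·v + 2·w], [4, -3·w, -3·v + 1], [0, -5, 2·w]].
At the point, J = [[0.0000, -8.0000, 6.0000], [4.0000, -6.0000, 2.5000], [0.0000, -5.0000, 4.0000]] (det J = 8.0000).
Solving J·Δ = −F gives Δ = (-6.0000, -12.5000, -18.0000).
Then the next iterate is (u, v, w)₁ = (-7.5000, -13.0000, -16.0000).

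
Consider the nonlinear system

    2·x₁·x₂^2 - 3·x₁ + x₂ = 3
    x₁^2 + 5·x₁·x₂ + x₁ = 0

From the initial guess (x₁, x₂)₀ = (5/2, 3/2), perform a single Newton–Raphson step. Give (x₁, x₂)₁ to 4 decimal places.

(0.4119, 1.5551)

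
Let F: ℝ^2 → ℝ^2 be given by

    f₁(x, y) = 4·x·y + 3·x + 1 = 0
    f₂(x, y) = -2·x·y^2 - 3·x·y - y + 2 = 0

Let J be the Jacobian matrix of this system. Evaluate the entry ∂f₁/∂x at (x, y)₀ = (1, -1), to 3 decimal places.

-1.000

∂f₁/∂x = 4·y + 3.
At (1, -1) this is -1.000.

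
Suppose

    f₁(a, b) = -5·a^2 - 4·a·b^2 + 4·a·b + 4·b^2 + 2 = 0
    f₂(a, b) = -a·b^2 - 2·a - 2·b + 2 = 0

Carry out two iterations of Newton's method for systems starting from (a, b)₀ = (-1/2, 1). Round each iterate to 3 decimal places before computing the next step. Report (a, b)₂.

At (-1/2, 1): F = (4.750, 1.500).
Jacobian J = [[-10·a - 4·b^2 + 4·b, -8·a·b + 4·a + 8·b], [-b^2 - 2, -2·a·b - 2]].
At the point, J = [[5.000, 10.000], [-3.000, -1.000]] (det J = 25.000).
Solving J·Δ = −F gives Δ = (0.790, -0.870).
Then the next iterate is (a, b)₁ = (0.290, 0.130).
Round to (0.290, 0.130) and repeat: F = (1.77830, 1.15510), J = [[-2.44760, 1.89840], [-2.01690, -2.07540]].
Δ = (0.660, -0.085), so (a, b)₂ = (0.950, 0.045).

(0.950, 0.045)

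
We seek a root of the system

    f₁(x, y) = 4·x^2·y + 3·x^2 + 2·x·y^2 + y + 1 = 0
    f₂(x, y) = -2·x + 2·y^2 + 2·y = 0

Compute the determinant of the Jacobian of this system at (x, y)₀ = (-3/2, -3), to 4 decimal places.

-394.0000

J = [[8·x·y + 6·x + 2·y^2, 4·x^2 + 4·x·y + 1], [-2, 4·y + 2]].
At the point, J = [[45.0000, 28.0000], [-2.0000, -10.0000]].
det J = -394.0000.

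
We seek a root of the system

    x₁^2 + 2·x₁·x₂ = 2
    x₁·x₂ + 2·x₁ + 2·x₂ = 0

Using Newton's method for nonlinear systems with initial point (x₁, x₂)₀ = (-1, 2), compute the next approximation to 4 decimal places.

At (-1, 2): F = (-5.0000, 0.0000).
Jacobian J = [[2·x₁ + 2·x₂, 2·x₁], [x₂ + 2, x₁ + 2]].
At the point, J = [[2.0000, -2.0000], [4.0000, 1.0000]] (det J = 10.0000).
Solving J·Δ = −F gives Δ = (0.5000, -2.0000).
Then the next iterate is (x₁, x₂)₁ = (-0.5000, 0.0000).

(-0.5000, 0.0000)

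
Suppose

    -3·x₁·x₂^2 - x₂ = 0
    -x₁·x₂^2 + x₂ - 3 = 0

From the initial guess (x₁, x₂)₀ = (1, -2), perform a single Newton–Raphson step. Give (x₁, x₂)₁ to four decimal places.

(4.0625, 2.2500)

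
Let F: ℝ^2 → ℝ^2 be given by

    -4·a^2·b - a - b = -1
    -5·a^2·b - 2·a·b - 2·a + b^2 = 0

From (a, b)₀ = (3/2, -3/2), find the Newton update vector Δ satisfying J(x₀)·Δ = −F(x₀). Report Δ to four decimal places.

At (3/2, -3/2): F = (14.5000, 20.6250).
Jacobian J = [[-8·a·b - 1, -4·a^2 - 1], [-10·a·b - 2·b - 2, -5·a^2 - 2·a + 2·b]].
At the point, J = [[17.0000, -10.0000], [23.5000, -17.2500]] (det J = -58.2500).
Solving J·Δ = −F gives Δ = (-0.7532, 0.1695).

(-0.7532, 0.1695)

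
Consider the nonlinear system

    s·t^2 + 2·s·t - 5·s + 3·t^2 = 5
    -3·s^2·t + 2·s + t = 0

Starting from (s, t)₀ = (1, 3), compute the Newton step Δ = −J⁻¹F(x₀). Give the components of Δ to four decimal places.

At (1, 3): F = (32.0000, -4.0000).
Jacobian J = [[t^2 + 2·t - 5, 2·s·t + 2·s + 6·t], [-6·s·t + 2, -3·s^2 + 1]].
At the point, J = [[10.0000, 26.0000], [-16.0000, -2.0000]] (det J = 396.0000).
Solving J·Δ = −F gives Δ = (-0.1010, -1.1919).

(-0.1010, -1.1919)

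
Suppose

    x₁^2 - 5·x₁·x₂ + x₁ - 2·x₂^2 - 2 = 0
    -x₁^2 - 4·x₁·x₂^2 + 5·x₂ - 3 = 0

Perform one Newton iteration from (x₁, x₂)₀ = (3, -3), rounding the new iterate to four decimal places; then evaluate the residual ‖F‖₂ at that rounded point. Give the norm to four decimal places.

At (3, -3): F = (37.0000, -135.0000).
Jacobian J = [[2·x₁ - 5·x₂ + 1, -5·x₁ - 4·x₂], [-2·x₁ - 4·x₂^2, -8·x₁·x₂ + 5]].
At the point, J = [[22.0000, -3.0000], [-42.0000, 77.0000]] (det J = 1568.0000).
Solving J·Δ = −F gives Δ = (-1.5587, 0.9031).
Then the next iterate is (x₁, x₂)₁ = (1.4413, -2.0969).
Re-evaluating at (1.4413, -2.0969): F = (7.835976, -40.911370), so ‖F‖₂ = 41.6550.

41.6550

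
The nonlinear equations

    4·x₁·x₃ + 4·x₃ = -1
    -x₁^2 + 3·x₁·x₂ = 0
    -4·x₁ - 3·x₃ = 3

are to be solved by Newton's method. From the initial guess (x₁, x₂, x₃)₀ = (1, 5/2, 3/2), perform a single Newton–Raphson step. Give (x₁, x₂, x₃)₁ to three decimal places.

At (1, 5/2, 3/2): F = (13.000, 6.500, -11.500).
Jacobian J = [[4·x₃, 0, 4·x₁ + 4], [-2·x₁ + 3·x₂, 3·x₁, 0], [-4, 0, -3]].
At the point, J = [[6.000, 0.000, 8.000], [5.500, 3.000, 0.000], [-4.000, 0.000, -3.000]] (det J = 42.000).
Solving J·Δ = −F gives Δ = (-3.786, 4.774, 1.214).
Then the next iterate is (x₁, x₂, x₃)₁ = (-2.786, 7.274, 2.714).

(-2.786, 7.274, 2.714)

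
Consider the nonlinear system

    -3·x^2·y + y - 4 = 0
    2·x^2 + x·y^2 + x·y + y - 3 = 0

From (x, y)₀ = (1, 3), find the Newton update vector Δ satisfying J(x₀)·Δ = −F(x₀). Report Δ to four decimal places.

At (1, 3): F = (-10.0000, 14.0000).
Jacobian J = [[-6·x·y, -3·x^2 + 1], [4·x + y^2 + y, 2·x·y + x + 1]].
At the point, J = [[-18.0000, -2.0000], [16.0000, 8.0000]] (det J = -112.0000).
Solving J·Δ = −F gives Δ = (-0.4643, -0.8214).

(-0.4643, -0.8214)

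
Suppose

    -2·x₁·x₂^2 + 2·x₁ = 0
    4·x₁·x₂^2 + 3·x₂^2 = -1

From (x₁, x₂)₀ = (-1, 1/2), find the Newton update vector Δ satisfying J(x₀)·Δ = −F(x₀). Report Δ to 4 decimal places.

(0.0000, 0.7500)

At (-1, 1/2): F = (-1.5000, 0.7500).
Jacobian J = [[-2·x₂^2 + 2, -4·x₁·x₂], [4·x₂^2, 8·x₁·x₂ + 6·x₂]].
At the point, J = [[1.5000, 2.0000], [1.0000, -1.0000]] (det J = -3.5000).
Solving J·Δ = −F gives Δ = (0.0000, 0.7500).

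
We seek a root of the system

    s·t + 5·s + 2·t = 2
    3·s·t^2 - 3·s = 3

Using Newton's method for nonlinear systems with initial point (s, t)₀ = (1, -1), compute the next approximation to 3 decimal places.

(1.375, -1.500)

At (1, -1): F = (0.000, -3.000).
Jacobian J = [[t + 5, s + 2], [3·t^2 - 3, 6·s·t]].
At the point, J = [[4.000, 3.000], [0.000, -6.000]] (det J = -24.000).
Solving J·Δ = −F gives Δ = (0.375, -0.500).
Then the next iterate is (s, t)₁ = (1.375, -1.500).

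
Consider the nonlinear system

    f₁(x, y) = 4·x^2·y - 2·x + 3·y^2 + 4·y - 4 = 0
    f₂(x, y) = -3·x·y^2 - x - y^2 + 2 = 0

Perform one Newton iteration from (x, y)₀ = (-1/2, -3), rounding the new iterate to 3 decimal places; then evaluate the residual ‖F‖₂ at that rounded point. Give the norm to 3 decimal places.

2.707

At (-1/2, -3): F = (9.000, 7.000).
Jacobian J = [[8·x·y - 2, 4·x^2 + 6·y + 4], [-3·y^2 - 1, -6·x·y - 2·y]].
At the point, J = [[10.000, -13.000], [-28.000, -3.000]] (det J = -394.000).
Solving J·Δ = −F gives Δ = (0.162, 0.817).
Then the next iterate is (x, y)₁ = (-0.338, -2.183).
Re-evaluating at (-0.338, -2.183): F = (1.24289, 2.40472), so ‖F‖₂ = 2.707.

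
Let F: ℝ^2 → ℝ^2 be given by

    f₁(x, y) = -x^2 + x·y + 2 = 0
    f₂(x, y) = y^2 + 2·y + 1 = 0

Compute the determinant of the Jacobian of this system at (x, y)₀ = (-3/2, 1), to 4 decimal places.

J = [[-2·x + y, x], [0, 2·y + 2]].
At the point, J = [[4.0000, -1.5000], [0.0000, 4.0000]].
det J = 16.0000.

16.0000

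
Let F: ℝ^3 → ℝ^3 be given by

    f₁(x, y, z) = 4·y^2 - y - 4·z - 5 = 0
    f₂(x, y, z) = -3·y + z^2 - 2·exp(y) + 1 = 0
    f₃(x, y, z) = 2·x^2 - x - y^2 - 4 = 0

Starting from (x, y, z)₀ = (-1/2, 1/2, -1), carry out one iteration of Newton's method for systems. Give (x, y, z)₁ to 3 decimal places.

(-1.474, 0.173, -1.370)

At (-1/2, 1/2, -1): F = (-0.500, -2.79744, -3.250).
Jacobian J = [[0, 8·y - 1, -4], [0, -2·exp(y) - 3, 2·z], [4·x - 1, -2·y, 0]].
At the point, J = [[0.000, 3.000, -4.000], [0.000, -6.29744, -2.000], [-3.000, -1.000, 0.000]] (det J = 93.56931).
Solving J·Δ = −F gives Δ = (-0.974, -0.327, -0.370).
Then the next iterate is (x, y, z)₁ = (-1.474, 0.173, -1.370).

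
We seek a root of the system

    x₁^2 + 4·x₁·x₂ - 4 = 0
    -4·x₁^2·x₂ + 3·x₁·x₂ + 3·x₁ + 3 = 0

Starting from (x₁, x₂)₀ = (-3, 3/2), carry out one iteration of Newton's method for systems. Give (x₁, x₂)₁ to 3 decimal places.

At (-3, 3/2): F = (-13.000, -73.500).
Jacobian J = [[2·x₁ + 4·x₂, 4·x₁], [-8·x₁·x₂ + 3·x₂ + 3, -4·x₁^2 + 3·x₁]].
At the point, J = [[0.000, -12.000], [43.500, -45.000]] (det J = 522.000).
Solving J·Δ = −F gives Δ = (0.569, -1.083).
Then the next iterate is (x₁, x₂)₁ = (-2.431, 0.417).

(-2.431, 0.417)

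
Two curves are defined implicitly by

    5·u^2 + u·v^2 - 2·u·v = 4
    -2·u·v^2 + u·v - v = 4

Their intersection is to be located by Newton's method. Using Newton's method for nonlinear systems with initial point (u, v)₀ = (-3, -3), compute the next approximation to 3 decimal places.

At (-3, -3): F = (-4.000, 62.000).
Jacobian J = [[10·u + v^2 - 2·v, 2·u·v - 2·u], [-2·v^2 + v, -4·u·v + u - 1]].
At the point, J = [[-15.000, 24.000], [-21.000, -40.000]] (det J = 1104.000).
Solving J·Δ = −F gives Δ = (1.203, 0.918).
Then the next iterate is (u, v)₁ = (-1.797, -2.082).

(-1.797, -2.082)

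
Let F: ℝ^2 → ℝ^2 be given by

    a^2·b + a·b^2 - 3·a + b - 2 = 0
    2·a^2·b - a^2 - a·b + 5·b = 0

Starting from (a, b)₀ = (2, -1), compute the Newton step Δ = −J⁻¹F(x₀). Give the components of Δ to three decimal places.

(-1.927, -0.564)

At (2, -1): F = (-11.000, -15.000).
Jacobian J = [[2·a·b + b^2 - 3, a^2 + 2·a·b + 1], [4·a·b - 2·a - b, 2·a^2 - a + 5]].
At the point, J = [[-6.000, 1.000], [-11.000, 11.000]] (det J = -55.000).
Solving J·Δ = −F gives Δ = (-1.927, -0.564).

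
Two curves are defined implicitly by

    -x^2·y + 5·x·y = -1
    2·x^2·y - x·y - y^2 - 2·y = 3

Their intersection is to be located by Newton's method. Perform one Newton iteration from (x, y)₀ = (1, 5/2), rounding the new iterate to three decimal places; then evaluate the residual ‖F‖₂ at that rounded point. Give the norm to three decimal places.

3.824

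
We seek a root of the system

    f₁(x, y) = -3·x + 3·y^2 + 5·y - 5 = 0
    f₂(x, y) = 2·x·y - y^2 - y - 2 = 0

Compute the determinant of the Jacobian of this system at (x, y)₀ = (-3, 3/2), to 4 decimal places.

J = [[-3, 6·y + 5], [2·y, 2·x - 2·y - 1]].
At the point, J = [[-3.0000, 14.0000], [3.0000, -10.0000]].
det J = -12.0000.

-12.0000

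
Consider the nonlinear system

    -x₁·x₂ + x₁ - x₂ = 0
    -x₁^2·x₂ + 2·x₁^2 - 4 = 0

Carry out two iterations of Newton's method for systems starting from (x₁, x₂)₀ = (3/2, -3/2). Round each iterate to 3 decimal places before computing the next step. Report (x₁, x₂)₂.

(1.718, 0.629)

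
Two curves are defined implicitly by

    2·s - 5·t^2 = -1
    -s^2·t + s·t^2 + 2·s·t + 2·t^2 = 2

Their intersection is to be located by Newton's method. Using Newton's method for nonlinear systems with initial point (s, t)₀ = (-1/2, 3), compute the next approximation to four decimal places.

(-0.2907, 1.5140)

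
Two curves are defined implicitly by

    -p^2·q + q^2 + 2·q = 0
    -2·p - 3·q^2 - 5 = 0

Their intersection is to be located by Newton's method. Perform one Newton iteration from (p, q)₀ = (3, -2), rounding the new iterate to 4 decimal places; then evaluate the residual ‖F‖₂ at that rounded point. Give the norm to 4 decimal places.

11.6135

At (3, -2): F = (18.0000, -23.0000).
Jacobian J = [[-2·p·q, -p^2 + 2·q + 2], [-2, -6·q]].
At the point, J = [[12.0000, -11.0000], [-2.0000, 12.0000]] (det J = 122.0000).
Solving J·Δ = −F gives Δ = (0.3033, 1.9672).
Then the next iterate is (p, q)₁ = (3.3033, -0.0328).
Re-evaluating at (3.3033, -0.0328): F = (0.293383, -11.609828), so ‖F‖₂ = 11.6135.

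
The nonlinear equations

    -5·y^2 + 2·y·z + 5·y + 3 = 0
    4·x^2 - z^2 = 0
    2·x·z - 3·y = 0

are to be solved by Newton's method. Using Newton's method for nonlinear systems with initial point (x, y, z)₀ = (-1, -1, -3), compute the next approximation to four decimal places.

At (-1, -1, -3): F = (-1.0000, -5.0000, 9.0000).
Jacobian J = [[0, -10·y + 2·z + 5, 2·y], [8·x, 0, -2·z], [2·z, -3, 2·x]].
At the point, J = [[0.0000, 9.0000, -2.0000], [-8.0000, 0.0000, 6.0000], [-6.0000, -3.0000, -2.0000]] (det J = -516.0000).
Solving J·Δ = −F gives Δ = (0.6744, 0.4961, 1.7326).
Then the next iterate is (x, y, z)₁ = (-0.3256, -0.5039, -1.2674).

(-0.3256, -0.5039, -1.2674)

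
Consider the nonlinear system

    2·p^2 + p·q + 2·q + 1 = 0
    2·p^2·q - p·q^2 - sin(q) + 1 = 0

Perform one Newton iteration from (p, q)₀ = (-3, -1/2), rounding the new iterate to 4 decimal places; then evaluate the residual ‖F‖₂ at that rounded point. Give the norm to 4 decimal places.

At (-3, -1/2): F = (19.5000, -6.770574).
Jacobian J = [[4·p + q, p + 2], [4·p·q - q^2, 2·p^2 - 2·p·q - cos(q)]].
At the point, J = [[-12.5000, -1.0000], [5.7500, 14.122417]] (det J = -170.780218).
Solving J·Δ = −F gives Δ = (1.5729, -0.1610).
Then the next iterate is (p, q)₁ = (-1.4271, -0.6610).
Re-evaluating at (-1.4271, -0.6610): F = (4.694542, -0.454968), so ‖F‖₂ = 4.7165.

4.7165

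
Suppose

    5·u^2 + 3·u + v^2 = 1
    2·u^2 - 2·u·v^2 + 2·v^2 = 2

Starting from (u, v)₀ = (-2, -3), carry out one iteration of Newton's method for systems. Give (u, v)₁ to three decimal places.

At (-2, -3): F = (22.000, 60.000).
Jacobian J = [[10·u + 3, 2·v], [4·u - 2·v^2, -4·u·v + 4·v]].
At the point, J = [[-17.000, -6.000], [-26.000, -36.000]] (det J = 456.000).
Solving J·Δ = −F gives Δ = (0.947, 0.982).
Then the next iterate is (u, v)₁ = (-1.053, -2.018).

(-1.053, -2.018)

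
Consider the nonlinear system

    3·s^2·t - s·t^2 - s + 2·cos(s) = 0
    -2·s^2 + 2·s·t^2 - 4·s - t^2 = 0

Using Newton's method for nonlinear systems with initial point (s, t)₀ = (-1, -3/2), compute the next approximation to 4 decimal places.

At (-1, -3/2): F = (-0.169395, -4.7500).
Jacobian J = [[6·s·t - t^2 - 2·sin(s) - 1, 3·s^2 - 2·s·t], [-4·s + 2·t^2 - 4, 4·s·t - 2·t]].
At the point, J = [[7.432942, 0.0000], [4.5000, 9.0000]] (det J = 66.896478).
Solving J·Δ = −F gives Δ = (0.0228, 0.5164).
Then the next iterate is (s, t)₁ = (-0.9772, -0.9836).

(-0.9772, -0.9836)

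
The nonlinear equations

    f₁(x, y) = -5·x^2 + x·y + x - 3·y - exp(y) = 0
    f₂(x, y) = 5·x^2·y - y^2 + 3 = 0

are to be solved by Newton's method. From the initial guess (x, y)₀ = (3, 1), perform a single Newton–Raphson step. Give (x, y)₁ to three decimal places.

(1.401, 1.023)

At (3, 1): F = (-44.71828, 47.000).
Jacobian J = [[-10·x + y + 1, x - exp(y) - 3], [10·x·y, 5·x^2 - 2·y]].
At the point, J = [[-28.000, -2.71828], [30.000, 43.000]] (det J = -1122.45155).
Solving J·Δ = −F gives Δ = (-1.599, 0.023).
Then the next iterate is (x, y)₁ = (1.401, 1.023).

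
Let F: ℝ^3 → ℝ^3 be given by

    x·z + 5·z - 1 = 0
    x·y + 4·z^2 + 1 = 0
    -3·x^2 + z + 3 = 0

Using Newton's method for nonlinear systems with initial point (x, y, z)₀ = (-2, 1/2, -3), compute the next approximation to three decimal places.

(-1.333, -29.333, 1.000)

At (-2, 1/2, -3): F = (-10.000, 36.000, -12.000).
Jacobian J = [[z, 0, x + 5], [y, x, 8·z], [-6·x, 0, 1]].
At the point, J = [[-3.000, 0.000, 3.000], [0.500, -2.000, -24.000], [12.000, 0.000, 1.000]] (det J = 78.000).
Solving J·Δ = −F gives Δ = (0.667, -29.833, 4.000).
Then the next iterate is (x, y, z)₁ = (-1.333, -29.333, 1.000).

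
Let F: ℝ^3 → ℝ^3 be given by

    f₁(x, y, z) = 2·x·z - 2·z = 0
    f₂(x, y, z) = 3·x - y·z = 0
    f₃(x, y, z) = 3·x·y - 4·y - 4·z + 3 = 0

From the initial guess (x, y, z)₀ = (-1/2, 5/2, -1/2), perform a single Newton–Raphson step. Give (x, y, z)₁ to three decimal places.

(0.034, 1.404, -0.178)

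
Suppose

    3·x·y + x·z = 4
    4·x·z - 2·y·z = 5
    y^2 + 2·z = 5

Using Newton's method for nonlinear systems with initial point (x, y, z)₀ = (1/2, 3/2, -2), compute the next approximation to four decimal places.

(0.5538, 2.7373, -0.4810)

At (1/2, 3/2, -2): F = (-2.7500, -3.0000, -6.7500).
Jacobian J = [[3·y + z, 3·x, x], [4·z, -2·z, 4·x - 2·y], [0, 2·y, 2]].
At the point, J = [[2.5000, 1.5000, 0.5000], [-8.0000, 4.0000, -1.0000], [0.0000, 3.0000, 2.0000]] (det J = 39.5000).
Solving J·Δ = −F gives Δ = (0.0538, 1.2373, 1.5190).
Then the next iterate is (x, y, z)₁ = (0.5538, 2.7373, -0.4810).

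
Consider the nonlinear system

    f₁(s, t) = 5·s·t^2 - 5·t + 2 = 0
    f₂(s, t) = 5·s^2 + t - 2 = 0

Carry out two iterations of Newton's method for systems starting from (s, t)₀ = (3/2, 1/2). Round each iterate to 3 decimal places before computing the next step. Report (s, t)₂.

At (3/2, 1/2): F = (1.375, 9.750).
Jacobian J = [[5·t^2, 10·s·t - 5], [10·s, 1]].
At the point, J = [[1.250, 2.500], [15.000, 1.000]] (det J = -36.250).
Solving J·Δ = −F gives Δ = (-0.634, -0.233).
Then the next iterate is (s, t)₁ = (0.866, 0.267).
Round to (0.866, 0.267) and repeat: F = (0.97368, 2.01678), J = [[0.35645, -2.68778], [8.660, 1.000]].
Δ = (-0.271, 0.326), so (s, t)₂ = (0.595, 0.593).

(0.595, 0.593)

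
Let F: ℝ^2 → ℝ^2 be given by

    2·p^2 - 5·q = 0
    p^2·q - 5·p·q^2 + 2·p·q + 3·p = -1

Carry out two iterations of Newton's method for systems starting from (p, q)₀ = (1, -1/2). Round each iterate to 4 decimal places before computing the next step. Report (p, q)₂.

At (1, -1/2): F = (4.5000, 1.2500).
Jacobian J = [[4·p, -5], [2·p·q - 5·q^2 + 2·q + 3, p^2 - 10·p·q + 2·p]].
At the point, J = [[4.0000, -5.0000], [-0.2500, 8.0000]] (det J = 30.7500).
Solving J·Δ = −F gives Δ = (-1.3740, -0.1992).
Then the next iterate is (p, q)₁ = (-0.3740, -0.6992).
Round to (-0.3740, -0.6992) and repeat: F = (3.775752, 1.217407), J = [[-1.4960, -5.0000], [-0.319802, -3.223132]].
Δ = (1.8874, 0.1904), so (p, q)₂ = (1.5134, -0.5088).

(1.5134, -0.5088)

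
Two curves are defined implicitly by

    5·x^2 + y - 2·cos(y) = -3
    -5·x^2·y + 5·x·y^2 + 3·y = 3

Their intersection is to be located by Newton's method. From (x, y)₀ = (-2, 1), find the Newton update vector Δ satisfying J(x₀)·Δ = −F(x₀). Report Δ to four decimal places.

(1.1406, -0.0401)

At (-2, 1): F = (22.919395, -30.0000).
Jacobian J = [[10·x, 2·sin(y) + 1], [-10·x·y + 5·y^2, -5·x^2 + 10·x·y + 3]].
At the point, J = [[-20.0000, 2.682942], [25.0000, -37.0000]] (det J = 672.926451).
Solving J·Δ = −F gives Δ = (1.1406, -0.0401).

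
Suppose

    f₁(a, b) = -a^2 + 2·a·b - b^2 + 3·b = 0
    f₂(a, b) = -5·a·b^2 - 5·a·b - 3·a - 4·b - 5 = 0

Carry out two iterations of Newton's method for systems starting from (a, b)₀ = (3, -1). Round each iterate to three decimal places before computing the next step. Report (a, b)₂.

At (3, -1): F = (-19.000, -10.000).
Jacobian J = [[-2·a + 2·b, 2·a - 2·b + 3], [-5·b^2 - 5·b - 3, -10·a·b - 5·a - 4]].
At the point, J = [[-8.000, 11.000], [-3.000, 11.000]] (det J = -55.000).
Solving J·Δ = −F gives Δ = (-1.800, 0.418).
Then the next iterate is (a, b)₁ = (1.200, -0.582).
Round to (1.200, -0.582) and repeat: F = (-4.92152, -4.81234), J = [[-3.564, 6.564], [-1.78362, -3.016]].
Δ = (-2.068, -0.373), so (a, b)₂ = (-0.868, -0.955).

(-0.868, -0.955)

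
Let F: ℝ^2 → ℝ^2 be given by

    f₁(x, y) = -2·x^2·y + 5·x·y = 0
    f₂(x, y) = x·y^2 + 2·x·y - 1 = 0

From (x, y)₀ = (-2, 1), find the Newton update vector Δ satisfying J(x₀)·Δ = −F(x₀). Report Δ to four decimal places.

(0.3600, -0.7400)

At (-2, 1): F = (-18.0000, -7.0000).
Jacobian J = [[-4·x·y + 5·y, -2·x^2 + 5·x], [y^2 + 2·y, 2·x·y + 2·x]].
At the point, J = [[13.0000, -18.0000], [3.0000, -8.0000]] (det J = -50.0000).
Solving J·Δ = −F gives Δ = (0.3600, -0.7400).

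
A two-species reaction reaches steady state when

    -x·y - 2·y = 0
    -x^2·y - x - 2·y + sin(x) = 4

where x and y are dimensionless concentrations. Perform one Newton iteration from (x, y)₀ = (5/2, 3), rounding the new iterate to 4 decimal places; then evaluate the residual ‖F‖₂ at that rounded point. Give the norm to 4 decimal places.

At (5/2, 3): F = (-13.5000, -30.651528).
Jacobian J = [[-y, -x - 2], [-2·x·y + cos(x) - 1, -x^2 - 2]].
At the point, J = [[-3.0000, -4.5000], [-16.801144, -8.2500]] (det J = -50.855146).
Solving J·Δ = −F gives Δ = (-0.5222, -2.6519).
Then the next iterate is (x, y)₁ = (1.9778, 0.3481).
Re-evaluating at (1.9778, 0.3481): F = (-1.384672, -7.117349), so ‖F‖₂ = 7.2508.

7.2508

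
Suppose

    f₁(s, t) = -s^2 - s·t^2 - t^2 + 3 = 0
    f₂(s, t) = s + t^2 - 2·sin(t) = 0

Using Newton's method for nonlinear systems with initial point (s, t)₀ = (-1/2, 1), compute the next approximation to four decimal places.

At (-1/2, 1): F = (2.2500, -1.182942).
Jacobian J = [[-2·s - t^2, -2·s·t - 2·t], [1, 2·t - 2·cos(t)]].
At the point, J = [[0.0000, -1.0000], [1.0000, 0.919395]] (det J = 1.0000).
Solving J·Δ = −F gives Δ = (-0.8857, 2.2500).
Then the next iterate is (s, t)₁ = (-1.3857, 3.2500).

(-1.3857, 3.2500)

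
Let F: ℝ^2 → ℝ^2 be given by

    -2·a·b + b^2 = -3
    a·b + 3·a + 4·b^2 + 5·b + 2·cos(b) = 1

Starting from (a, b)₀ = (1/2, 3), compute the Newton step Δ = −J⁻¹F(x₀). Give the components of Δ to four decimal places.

(0.0383, -1.7541)

At (1/2, 3): F = (9.0000, 51.020015).
Jacobian J = [[-2·b, -2·a + 2·b], [b + 3, a + 8·b - 2·sin(b) + 5]].
At the point, J = [[-6.0000, 5.0000], [6.0000, 29.217760]] (det J = -205.306560).
Solving J·Δ = −F gives Δ = (0.0383, -1.7541).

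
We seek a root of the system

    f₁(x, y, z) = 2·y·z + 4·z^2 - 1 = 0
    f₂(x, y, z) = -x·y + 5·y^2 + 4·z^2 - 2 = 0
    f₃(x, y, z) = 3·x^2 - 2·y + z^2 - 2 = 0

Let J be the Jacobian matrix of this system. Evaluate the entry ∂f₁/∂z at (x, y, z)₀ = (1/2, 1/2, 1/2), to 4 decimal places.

5.0000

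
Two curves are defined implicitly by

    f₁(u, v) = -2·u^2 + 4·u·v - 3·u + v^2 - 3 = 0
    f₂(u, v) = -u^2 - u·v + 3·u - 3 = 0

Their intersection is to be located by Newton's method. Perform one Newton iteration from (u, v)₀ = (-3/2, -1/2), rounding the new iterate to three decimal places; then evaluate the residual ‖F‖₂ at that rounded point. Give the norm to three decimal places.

At (-3/2, -1/2): F = (0.250, -10.500).
Jacobian J = [[-4·u + 4·v - 3, 4·u + 2·v], [-2·u - v + 3, -u]].
At the point, J = [[1.000, -7.000], [6.500, 1.500]] (det J = 47.000).
Solving J·Δ = −F gives Δ = (1.556, 0.258).
Then the next iterate is (u, v)₁ = (0.056, -0.242).
Re-evaluating at (0.056, -0.242): F = (-3.16992, -2.82158), so ‖F‖₂ = 4.244.

4.244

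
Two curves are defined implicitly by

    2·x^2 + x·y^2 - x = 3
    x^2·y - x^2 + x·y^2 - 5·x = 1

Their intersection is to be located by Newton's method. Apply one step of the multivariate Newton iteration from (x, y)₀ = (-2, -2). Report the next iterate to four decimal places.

(-1.4865, -1.5541)

At (-2, -2): F = (-1.0000, -11.0000).
Jacobian J = [[4·x + y^2 - 1, 2·x·y], [2·x·y - 2·x + y^2 - 5, x^2 + 2·x·y]].
At the point, J = [[-5.0000, 8.0000], [11.0000, 12.0000]] (det J = -148.0000).
Solving J·Δ = −F gives Δ = (0.5135, 0.4459).
Then the next iterate is (x, y)₁ = (-1.4865, -1.5541).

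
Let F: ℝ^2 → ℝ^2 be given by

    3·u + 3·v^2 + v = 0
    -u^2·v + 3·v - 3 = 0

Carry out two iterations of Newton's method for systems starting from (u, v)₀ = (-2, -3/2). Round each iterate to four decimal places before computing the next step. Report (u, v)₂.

(-2.1937, -1.6573)

At (-2, -3/2): F = (-0.7500, -1.5000).
Jacobian J = [[3, 6·v + 1], [-2·u·v, -u^2 + 3]].
At the point, J = [[3.0000, -8.0000], [-6.0000, -1.0000]] (det J = -51.0000).
Solving J·Δ = −F gives Δ = (-0.2206, -0.1765).
Then the next iterate is (u, v)₁ = (-2.2206, -1.6765).
Round to (-2.2206, -1.6765) and repeat: F = (0.093657, 0.237429), J = [[3.0000, -9.0590], [-7.445672, -1.931064]].
Δ = (0.0269, 0.0192), so (u, v)₂ = (-2.1937, -1.6573).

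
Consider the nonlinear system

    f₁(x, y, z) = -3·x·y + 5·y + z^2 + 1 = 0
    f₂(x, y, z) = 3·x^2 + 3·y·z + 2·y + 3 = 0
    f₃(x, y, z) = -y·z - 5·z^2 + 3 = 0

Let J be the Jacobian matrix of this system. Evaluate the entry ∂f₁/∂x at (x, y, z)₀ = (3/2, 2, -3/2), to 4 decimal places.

-6.0000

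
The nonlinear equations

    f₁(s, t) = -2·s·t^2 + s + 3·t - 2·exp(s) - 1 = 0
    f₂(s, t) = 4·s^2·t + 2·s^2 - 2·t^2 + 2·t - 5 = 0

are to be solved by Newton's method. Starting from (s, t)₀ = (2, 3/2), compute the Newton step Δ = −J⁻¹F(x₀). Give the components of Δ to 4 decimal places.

At (2, 3/2): F = (-18.278112, 25.5000).
Jacobian J = [[-2·t^2 - 2·exp(s) + 1, -4·s·t + 3], [8·s·t + 4·s, 4·s^2 - 4·t + 2]].
At the point, J = [[-18.278112, -9.0000], [32.0000, 12.0000]] (det J = 68.662654).
Solving J·Δ = −F gives Δ = (-0.1480, -1.7303).

(-0.1480, -1.7303)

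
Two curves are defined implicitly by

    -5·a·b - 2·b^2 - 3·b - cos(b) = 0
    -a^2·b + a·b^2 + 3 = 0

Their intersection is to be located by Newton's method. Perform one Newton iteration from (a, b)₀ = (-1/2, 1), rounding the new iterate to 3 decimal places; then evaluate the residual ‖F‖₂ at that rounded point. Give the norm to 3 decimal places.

At (-1/2, 1): F = (-3.04030, 2.250).
Jacobian J = [[-5·b, -5·a - 4·b + sin(b) - 3], [-2·a·b + b^2, -a^2 + 2·a·b]].
At the point, J = [[-5.000, -3.65853], [2.000, -1.250]] (det J = 13.56706).
Solving J·Δ = −F gives Δ = (-0.887, 0.381).
Then the next iterate is (a, b)₁ = (-1.387, 1.381).
Re-evaluating at (-1.387, 1.381): F = (1.43125, -2.30196), so ‖F‖₂ = 2.711.

2.711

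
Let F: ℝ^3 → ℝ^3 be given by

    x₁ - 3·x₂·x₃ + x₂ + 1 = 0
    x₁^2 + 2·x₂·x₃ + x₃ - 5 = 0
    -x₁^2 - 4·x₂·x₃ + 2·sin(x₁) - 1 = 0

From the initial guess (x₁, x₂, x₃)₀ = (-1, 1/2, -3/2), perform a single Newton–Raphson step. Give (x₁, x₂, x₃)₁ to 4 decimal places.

(2.4856, 1.8055, 7.4438)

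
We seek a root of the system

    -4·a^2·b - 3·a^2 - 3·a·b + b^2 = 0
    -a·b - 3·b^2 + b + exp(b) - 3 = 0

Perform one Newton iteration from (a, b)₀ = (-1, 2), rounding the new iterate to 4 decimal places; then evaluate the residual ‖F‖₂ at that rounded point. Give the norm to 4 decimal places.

1.6965

At (-1, 2): F = (-1.0000, -3.610944).
Jacobian J = [[-8·a·b - 6·a - 3·b, -4·a^2 - 3·a + 2·b], [-b, -a - 6·b + exp(b) + 1]].
At the point, J = [[16.0000, 3.0000], [-2.0000, -2.610944]] (det J = -35.775102).
Solving J·Δ = −F gives Δ = (0.3758, -1.6709).
Then the next iterate is (a, b)₁ = (-0.6242, 0.3291).
Re-evaluating at (-0.6242, 0.3291): F = (-0.957201, -1.400679), so ‖F‖₂ = 1.6965.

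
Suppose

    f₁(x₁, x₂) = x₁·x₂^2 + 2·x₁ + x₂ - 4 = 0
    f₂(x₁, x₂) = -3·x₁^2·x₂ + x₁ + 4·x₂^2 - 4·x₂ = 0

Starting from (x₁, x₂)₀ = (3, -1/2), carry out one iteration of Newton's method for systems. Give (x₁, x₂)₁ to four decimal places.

At (3, -1/2): F = (2.2500, 19.5000).
Jacobian J = [[x₂^2 + 2, 2·x₁·x₂ + 1], [-6·x₁·x₂ + 1, -3·x₁^2 + 8·x₂ - 4]].
At the point, J = [[2.2500, -2.0000], [10.0000, -35.0000]] (det J = -58.7500).
Solving J·Δ = −F gives Δ = (-0.6766, 0.3638).
Then the next iterate is (x₁, x₂)₁ = (2.3234, -0.1362).

(2.3234, -0.1362)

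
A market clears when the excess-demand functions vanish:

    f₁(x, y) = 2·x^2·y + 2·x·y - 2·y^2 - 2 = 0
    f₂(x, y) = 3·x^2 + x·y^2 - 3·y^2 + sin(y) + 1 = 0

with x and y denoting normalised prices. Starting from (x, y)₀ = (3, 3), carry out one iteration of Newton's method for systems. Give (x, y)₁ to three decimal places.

(1.935, 2.393)

At (3, 3): F = (52.000, 28.14112).
Jacobian J = [[4·x·y + 2·y, 2·x^2 + 2·x - 4·y], [6·x + y^2, 2·x·y - 6·y + cos(y)]].
At the point, J = [[42.000, 12.000], [27.000, -0.98999]] (det J = -365.57968).
Solving J·Δ = −F gives Δ = (-1.065, -0.607).
Then the next iterate is (x, y)₁ = (1.935, 2.393).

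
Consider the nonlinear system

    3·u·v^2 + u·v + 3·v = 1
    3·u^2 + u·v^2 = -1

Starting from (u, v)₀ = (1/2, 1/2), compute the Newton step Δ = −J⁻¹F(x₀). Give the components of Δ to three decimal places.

(-0.564, -0.084)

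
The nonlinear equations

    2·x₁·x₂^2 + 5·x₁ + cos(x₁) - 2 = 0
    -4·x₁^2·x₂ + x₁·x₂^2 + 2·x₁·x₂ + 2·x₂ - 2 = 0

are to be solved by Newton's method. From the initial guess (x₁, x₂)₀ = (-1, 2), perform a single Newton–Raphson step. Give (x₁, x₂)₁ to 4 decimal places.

At (-1, 2): F = (-14.459698, -14.0000).
Jacobian J = [[2·x₂^2 - sin(x₁) + 5, 4·x₁·x₂], [-8·x₁·x₂ + x₂^2 + 2·x₂, -4·x₁^2 + 2·x₁·x₂ + 2·x₁ + 2]].
At the point, J = [[13.841471, -8.0000], [24.0000, -8.0000]] (det J = 81.268232).
Solving J·Δ = −F gives Δ = (-0.0453, -1.8858).
Then the next iterate is (x₁, x₂)₁ = (-1.0453, 0.1142).

(-1.0453, 0.1142)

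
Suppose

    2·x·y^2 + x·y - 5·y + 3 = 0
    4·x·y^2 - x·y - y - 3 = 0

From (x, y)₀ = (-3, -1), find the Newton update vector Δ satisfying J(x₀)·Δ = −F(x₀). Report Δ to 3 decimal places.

(-33.000, 7.000)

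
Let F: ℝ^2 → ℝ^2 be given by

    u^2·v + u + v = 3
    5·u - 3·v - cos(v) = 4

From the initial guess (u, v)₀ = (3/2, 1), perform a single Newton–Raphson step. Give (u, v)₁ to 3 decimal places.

(1.353, 0.642)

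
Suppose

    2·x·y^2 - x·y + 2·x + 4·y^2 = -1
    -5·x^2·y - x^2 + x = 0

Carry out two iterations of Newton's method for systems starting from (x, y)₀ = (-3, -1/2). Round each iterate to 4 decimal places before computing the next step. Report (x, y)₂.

(-0.6300, -0.5942)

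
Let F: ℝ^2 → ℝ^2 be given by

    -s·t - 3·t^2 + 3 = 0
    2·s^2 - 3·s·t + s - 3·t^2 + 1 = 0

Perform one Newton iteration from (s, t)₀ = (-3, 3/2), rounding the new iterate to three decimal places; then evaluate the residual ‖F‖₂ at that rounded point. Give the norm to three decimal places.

At (-3, 3/2): F = (0.750, 22.750).
Jacobian J = [[-t, -s - 6·t], [4·s - 3·t + 1, -3·s - 6·t]].
At the point, J = [[-1.500, -6.000], [-15.500, 0.000]] (det J = -93.000).
Solving J·Δ = −F gives Δ = (1.468, -0.242).
Then the next iterate is (s, t)₁ = (-1.532, 1.258).
Re-evaluating at (-1.532, 1.258): F = (0.17956, 5.19612), so ‖F‖₂ = 5.199.

5.199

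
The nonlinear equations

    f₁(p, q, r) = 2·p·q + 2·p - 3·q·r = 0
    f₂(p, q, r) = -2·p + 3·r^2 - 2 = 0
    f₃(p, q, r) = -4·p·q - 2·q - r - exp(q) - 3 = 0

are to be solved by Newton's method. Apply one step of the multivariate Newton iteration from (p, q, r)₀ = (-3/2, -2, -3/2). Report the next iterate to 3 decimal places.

At (-3/2, -2, -3/2): F = (-6.000, 7.750, -9.63534).
Jacobian J = [[2·q + 2, 2·p - 3·r, -3·q], [-2, 0, 6·r], [-4·q, -4·p - exp(q) - 2, -1]].
At the point, J = [[-2.000, 1.500, 6.000], [-2.000, 0.000, -9.000], [8.000, 3.86466, -1.000]] (det J = -226.93994).
Solving J·Δ = −F gives Δ = (0.497, 1.659, 0.751).
Then the next iterate is (p, q, r)₁ = (-1.003, -0.341, -0.749).

(-1.003, -0.341, -0.749)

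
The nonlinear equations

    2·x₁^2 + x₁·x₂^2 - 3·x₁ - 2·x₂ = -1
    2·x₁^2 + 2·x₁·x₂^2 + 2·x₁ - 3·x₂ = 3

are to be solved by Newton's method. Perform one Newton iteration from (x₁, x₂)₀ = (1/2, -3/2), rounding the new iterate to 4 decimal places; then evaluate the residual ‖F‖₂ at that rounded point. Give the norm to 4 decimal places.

0.6480

At (1/2, -3/2): F = (4.1250, 5.2500).
Jacobian J = [[4·x₁ + x₂^2 - 3, 2·x₁·x₂ - 2], [4·x₁ + 2·x₂^2 + 2, 4·x₁·x₂ - 3]].
At the point, J = [[1.2500, -3.5000], [8.5000, -6.0000]] (det J = 22.2500).
Solving J·Δ = −F gives Δ = (0.2865, 1.2809).
Then the next iterate is (x₁, x₂)₁ = (0.7865, -0.2191).
Re-evaluating at (0.7865, -0.2191): F = (0.353620, 0.542976), so ‖F‖₂ = 0.6480.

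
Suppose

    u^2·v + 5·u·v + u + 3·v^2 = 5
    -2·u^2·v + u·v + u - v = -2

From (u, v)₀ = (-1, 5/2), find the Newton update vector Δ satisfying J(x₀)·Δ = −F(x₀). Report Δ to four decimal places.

(0.4822, -0.6226)

At (-1, 5/2): F = (2.7500, -9.0000).
Jacobian J = [[2·u·v + 5·v + 1, u^2 + 5·u + 6·v], [-4·u·v + v + 1, -2·u^2 + u - 1]].
At the point, J = [[8.5000, 11.0000], [13.5000, -4.0000]] (det J = -182.5000).
Solving J·Δ = −F gives Δ = (0.4822, -0.6226).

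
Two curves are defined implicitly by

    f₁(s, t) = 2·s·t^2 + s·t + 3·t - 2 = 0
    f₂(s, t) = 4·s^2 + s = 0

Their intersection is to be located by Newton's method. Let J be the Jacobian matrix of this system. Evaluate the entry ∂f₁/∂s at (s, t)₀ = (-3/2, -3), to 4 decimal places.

∂f₁/∂s = 2·t^2 + t.
At (-3/2, -3) this is 15.0000.

15.0000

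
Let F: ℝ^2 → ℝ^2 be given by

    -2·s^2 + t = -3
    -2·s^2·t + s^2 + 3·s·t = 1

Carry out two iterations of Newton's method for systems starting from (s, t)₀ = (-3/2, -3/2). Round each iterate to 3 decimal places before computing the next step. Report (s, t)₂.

At (-3/2, -3/2): F = (-3.000, 14.750).
Jacobian J = [[-4·s, 1], [-4·s·t + 2·s + 3·t, -2·s^2 + 3·s]].
At the point, J = [[6.000, 1.000], [-16.500, -9.000]] (det J = -37.500).
Solving J·Δ = −F gives Δ = (0.327, 1.040).
Then the next iterate is (s, t)₁ = (-1.173, -0.460).
Round to (-1.173, -0.460) and repeat: F = (-0.21186, 3.26052), J = [[4.692, 1.000], [-5.88432, -6.27086]].
Δ = (-0.082, 0.597), so (s, t)₂ = (-1.255, 0.137).

(-1.255, 0.137)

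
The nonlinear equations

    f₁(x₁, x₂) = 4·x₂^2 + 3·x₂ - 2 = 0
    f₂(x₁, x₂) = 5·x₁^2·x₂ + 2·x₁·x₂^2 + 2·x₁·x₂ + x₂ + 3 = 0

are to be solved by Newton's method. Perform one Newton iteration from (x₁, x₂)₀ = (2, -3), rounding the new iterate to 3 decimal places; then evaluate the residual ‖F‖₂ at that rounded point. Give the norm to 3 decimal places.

At (2, -3): F = (25.000, -36.000).
Jacobian J = [[0, 8·x₂ + 3], [10·x₁·x₂ + 2·x₂^2 + 2·x₂, 5·x₁^2 + 4·x₁·x₂ + 2·x₁ + 1]].
At the point, J = [[0.000, -21.000], [-48.000, 1.000]] (det J = -1008.000).
Solving J·Δ = −F gives Δ = (-0.725, 1.190).
Then the next iterate is (x₁, x₂)₁ = (1.275, -1.810).
Re-evaluating at (1.275, -1.810): F = (5.67440, -9.78335), so ‖F‖₂ = 11.310.

11.310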